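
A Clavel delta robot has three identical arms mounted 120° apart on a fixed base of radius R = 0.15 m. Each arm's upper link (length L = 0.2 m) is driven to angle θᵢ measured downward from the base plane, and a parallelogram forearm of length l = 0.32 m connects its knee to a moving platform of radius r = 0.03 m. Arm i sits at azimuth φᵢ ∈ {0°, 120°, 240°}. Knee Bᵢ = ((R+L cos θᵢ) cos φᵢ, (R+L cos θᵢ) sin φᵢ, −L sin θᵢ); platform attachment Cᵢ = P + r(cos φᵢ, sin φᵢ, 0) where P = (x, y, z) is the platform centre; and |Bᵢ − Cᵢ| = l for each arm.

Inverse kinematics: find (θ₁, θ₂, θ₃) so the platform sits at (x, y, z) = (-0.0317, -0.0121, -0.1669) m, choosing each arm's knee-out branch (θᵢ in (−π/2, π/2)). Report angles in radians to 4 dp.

θ₁ = 0.6112, θ₂ = 0.3487, θ₃ = 0.1745

arm 1 (φ=0.0°): x'=-0.0317, y'=-0.0121
  e−x'=0.1517;  (l²−L²−(e−x')²−y'²−z²)/2L = 0.0285
  γ=atan2(-0.1669,0.1517)=-0.8331;  ψ=arccos(0.1262)=1.4443;  θ1=γ+ψ≈0.6112
arm 2 (φ=120.0°): x'=0.0054, y'=0.0335
  A=0.1146, B=-0.1669, C=(l²−L²−A²−y'²−z²)/(2L)=0.0507
  √(A²+B²)=0.2025;  θ2 = -0.9690+1.3177 ≈ 0.3487
rotate P by −φ3: (0.0263, -0.0214, -0.1669)
  e−x'=0.0937;  (l²−L²−(e−x')²−y'²−z²)/2L = 0.0633
  γ=atan2(-0.1669,0.0937)=-1.0594;  ψ=arccos(0.3306)=1.2338;  θ3=γ+ψ≈0.1745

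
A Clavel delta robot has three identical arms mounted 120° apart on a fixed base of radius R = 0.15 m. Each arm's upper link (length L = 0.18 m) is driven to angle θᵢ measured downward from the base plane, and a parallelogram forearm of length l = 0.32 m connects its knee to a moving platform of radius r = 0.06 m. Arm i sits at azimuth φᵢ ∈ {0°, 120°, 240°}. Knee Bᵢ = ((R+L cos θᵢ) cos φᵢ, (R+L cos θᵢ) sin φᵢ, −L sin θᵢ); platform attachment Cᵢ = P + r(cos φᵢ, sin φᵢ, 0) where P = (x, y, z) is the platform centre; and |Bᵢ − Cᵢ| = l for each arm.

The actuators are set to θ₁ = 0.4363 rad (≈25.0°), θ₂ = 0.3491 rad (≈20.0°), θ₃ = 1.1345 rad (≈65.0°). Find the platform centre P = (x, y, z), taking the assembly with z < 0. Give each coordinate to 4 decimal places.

φ1=0.0°: virtual centre (0.2531, 0.0000, -0.0761), radius l
O2 = (0.2591·cos120.0°, 0.2591·sin120.0°, -0.0616) = (-0.1296, 0.2244, -0.0616)
φ3=240.0°: virtual centre (-0.0830, -0.1438, -0.1631), radius l
|O₂|²−|O₁|² = 0.0011;  |O₃|²−|O₁|² = -0.0157
linear system: -0.7654x+0.4488y = 0.0011−0.0290z; -0.6723x+-0.2876y = -0.0157−-0.1741z
Cramer: x(z) = 0.0129-0.1338z;  y(z) = 0.0244-0.2927z
into |P−O₁|² = l²: 1.1036z² + 0.2021z + -0.0383 = 0;  Δ = 0.2099;  z = -0.2992 or 0.1160 → z<0 root = -0.2992
x = 0.0529, y = 0.1120

(0.0529, 0.1120, -0.2992)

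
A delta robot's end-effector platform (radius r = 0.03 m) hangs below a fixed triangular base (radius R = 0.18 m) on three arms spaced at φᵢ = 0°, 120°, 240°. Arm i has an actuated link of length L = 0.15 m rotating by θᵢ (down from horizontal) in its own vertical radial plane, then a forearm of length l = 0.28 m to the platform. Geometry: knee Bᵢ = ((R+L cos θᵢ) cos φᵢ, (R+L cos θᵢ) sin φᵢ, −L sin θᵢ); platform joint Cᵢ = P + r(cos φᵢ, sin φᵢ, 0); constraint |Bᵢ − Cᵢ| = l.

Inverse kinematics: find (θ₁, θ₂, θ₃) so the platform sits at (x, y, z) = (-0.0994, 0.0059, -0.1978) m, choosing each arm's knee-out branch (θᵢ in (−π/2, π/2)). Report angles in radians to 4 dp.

θ₁ = 1.3964, θ₂ = 0.4363, θ₃ = 0.5233

φ1=0.0° → target in arm frame (-0.0994, 0.0059)
  A=0.2494, B=-0.1978, C=(l²−L²−A²−y'²−z²)/(2L)=-0.1515
  θ1 = atan2(B,A) + arccos(C/0.3183) = 1.3964
φ2=120.0° → target in arm frame (0.0548, 0.0831)
  e−x'=0.0952;  (l²−L²−(e−x')²−y'²−z²)/2L = 0.0027
  √(A²+B²)=0.2195;  θ2 = -1.1223+1.5586 ≈ 0.4363
φ3=240.0° → target in arm frame (0.0446, -0.0890)
  A=0.1054, B=-0.1978, C=(l²−L²−A²−y'²−z²)/(2L)=-0.0075
  γ=atan2(-0.1978,0.1054)=-1.0812;  ψ=arccos(-0.0337)=1.6045;  θ3=γ+ψ≈0.5233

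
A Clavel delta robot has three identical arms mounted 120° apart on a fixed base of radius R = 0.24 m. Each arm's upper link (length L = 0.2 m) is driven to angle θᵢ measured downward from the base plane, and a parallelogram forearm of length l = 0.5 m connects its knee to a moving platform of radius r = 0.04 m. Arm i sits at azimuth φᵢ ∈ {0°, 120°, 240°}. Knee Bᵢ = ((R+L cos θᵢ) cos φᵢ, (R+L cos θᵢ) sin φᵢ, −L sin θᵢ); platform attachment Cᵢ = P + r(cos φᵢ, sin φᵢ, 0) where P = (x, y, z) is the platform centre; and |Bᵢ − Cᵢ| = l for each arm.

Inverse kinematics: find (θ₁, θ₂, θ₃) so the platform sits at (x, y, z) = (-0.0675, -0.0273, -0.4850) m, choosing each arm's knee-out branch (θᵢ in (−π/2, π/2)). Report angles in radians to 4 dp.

arm 1 (φ=0.0°): x'=-0.0675, y'=-0.0273
  e−x'=0.2675;  (l²−L²−(e−x')²−y'²−z²)/2L = -0.2438
  γ=atan2(-0.4850,0.2675)=-1.0668;  ψ=arccos(-0.4402)=2.0266;  θ1=γ+ψ≈0.9598
rotate P by −φ2: (0.0101, 0.0721, -0.4850)
  A cos θ + B sin θ = C:  0.1899·cos θ + -0.4850·sin θ = -0.1662
  γ=atan2(-0.4850,0.1899)=-1.1976;  ψ=arccos(-0.3191)=1.8956;  θ2=γ+ψ≈0.6980
rotate P by −φ3: (0.0574, -0.0448, -0.4850)
  e−x'=0.1426;  (l²−L²−(e−x')²−y'²−z²)/2L = -0.1189
  √(A²+B²)=0.5055;  θ3 = -1.2848+1.8083 ≈ 0.5234

θ₁ = 0.9598, θ₂ = 0.6980, θ₃ = 0.5234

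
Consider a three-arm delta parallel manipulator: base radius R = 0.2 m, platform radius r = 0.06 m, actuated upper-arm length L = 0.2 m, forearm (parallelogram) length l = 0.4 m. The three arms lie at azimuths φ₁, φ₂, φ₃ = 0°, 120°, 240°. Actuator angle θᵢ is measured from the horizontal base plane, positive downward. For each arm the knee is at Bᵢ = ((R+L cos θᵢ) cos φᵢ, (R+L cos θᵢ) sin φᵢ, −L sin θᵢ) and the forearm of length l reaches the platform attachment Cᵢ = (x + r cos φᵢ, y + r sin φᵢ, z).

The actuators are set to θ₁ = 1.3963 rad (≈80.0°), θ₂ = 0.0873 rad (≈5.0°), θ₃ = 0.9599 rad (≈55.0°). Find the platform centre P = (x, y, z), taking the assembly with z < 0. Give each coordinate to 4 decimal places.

centre 1 = (0.1747·cos0.0°, 0.1747·sin0.0°, -0.1970) = (0.1747, 0.0000, -0.1970)
arm 2 at φ=120.0°: e+L cos θ2 = 0.3392;  centre 2 = (-0.1696, 0.2938, -0.0174)
φ3=240.0°: virtual centre (-0.1274, -0.2206, -0.1638), radius l
eliminate P² terms by subtracting sphere 1 from 2 and 3
linear system: -0.6887x+0.5876y = 0.0461−0.3590z; -0.6042x+-0.4412y = 0.0224−0.0663z
Cramer: x(z) = -0.0508+0.2995z;  y(z) = 0.0188-0.2600z
sphere 1 gives Az²+Bz+C=0 with A=1.1573, B=0.2490, C=-0.0700;  B²−4AC=0.3860;  roots -0.3760, 0.1608;  negative root z = -0.3760
x = -0.1634, y = 0.1166

(-0.1634, 0.1166, -0.3760)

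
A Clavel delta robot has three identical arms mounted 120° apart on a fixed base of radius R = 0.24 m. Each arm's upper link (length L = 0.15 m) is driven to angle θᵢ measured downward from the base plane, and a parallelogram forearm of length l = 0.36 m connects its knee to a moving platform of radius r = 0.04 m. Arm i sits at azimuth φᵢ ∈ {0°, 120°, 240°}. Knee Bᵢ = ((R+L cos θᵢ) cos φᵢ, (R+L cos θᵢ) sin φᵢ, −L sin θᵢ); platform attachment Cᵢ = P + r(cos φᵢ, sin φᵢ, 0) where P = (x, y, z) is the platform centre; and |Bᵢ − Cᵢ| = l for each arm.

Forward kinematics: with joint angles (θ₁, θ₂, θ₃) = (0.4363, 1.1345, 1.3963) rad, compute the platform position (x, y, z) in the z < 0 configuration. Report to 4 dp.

(0.0976, 0.0311, -0.3314)

arm 1 at φ=0.0°: (R−r)+L cos θ1 = 0.3359;  O1 = (0.3359, 0.0000, -0.0634)
O2 = (0.2634·cos120.0°, 0.2634·sin120.0°, -0.1359) = (-0.1317, 0.2281, -0.1359)
φ3=240.0°: virtual centre (-0.1130, -0.1958, -0.1477), radius l
eliminate P² terms by subtracting sphere 1 from 2 and 3
plane₁₂: -0.9353x+0.4562y+-0.1451z = -0.0290
det = 0.7758;  x = 0.0405+-0.1724z,  y = 0.0194+-0.0354z
into |P−O₁|² = l²: 1.0310z² + 0.2273z + -0.0379 = 0;  Δ = 0.2080;  z = -0.3314 or 0.1110 → z<0 root = -0.3314
x = 0.0976, y = 0.0311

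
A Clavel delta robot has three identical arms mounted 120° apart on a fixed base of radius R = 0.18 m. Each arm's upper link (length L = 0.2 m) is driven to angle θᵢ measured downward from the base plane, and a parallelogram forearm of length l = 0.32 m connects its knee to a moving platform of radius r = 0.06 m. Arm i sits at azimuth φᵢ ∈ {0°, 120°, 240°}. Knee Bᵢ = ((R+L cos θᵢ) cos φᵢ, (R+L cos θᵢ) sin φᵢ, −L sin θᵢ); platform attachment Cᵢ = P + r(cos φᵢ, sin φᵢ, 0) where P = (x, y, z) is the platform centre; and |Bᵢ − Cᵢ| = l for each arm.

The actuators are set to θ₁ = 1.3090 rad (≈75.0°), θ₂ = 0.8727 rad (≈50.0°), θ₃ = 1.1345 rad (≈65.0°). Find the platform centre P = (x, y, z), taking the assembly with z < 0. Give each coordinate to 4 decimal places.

(-0.0579, 0.0397, -0.4124)

arm 1 at φ=0.0°: e+L cos θ1 = 0.1718;  O1 = (0.1718, 0.0000, -0.1932)
arm 2 at φ=120.0°: e+L cos θ2 = 0.2486;  O2 = (-0.1243, 0.2153, -0.1532)
arm 3 at φ=240.0°: e+L cos θ3 = 0.2045;  O3 = (-0.1023, -0.1771, -0.1813)
|O₂|²−|O₁|² = 0.0184;  |O₃|²−|O₁|² = 0.0079
linear system: -0.5921x+0.4305y = 0.0184−0.0799z; -0.5480x+-0.3542y = 0.0079−0.0238z
det = 0.4457;  x = -0.0222+0.0866z,  y = 0.0122+-0.0666z
sphere 1 gives Az²+Bz+C=0 with A=1.0119, B=0.3512, C=-0.0273;  B²−4AC=0.2338;  roots -0.4124, 0.0654;  negative root z = -0.4124
x = -0.0579, y = 0.0397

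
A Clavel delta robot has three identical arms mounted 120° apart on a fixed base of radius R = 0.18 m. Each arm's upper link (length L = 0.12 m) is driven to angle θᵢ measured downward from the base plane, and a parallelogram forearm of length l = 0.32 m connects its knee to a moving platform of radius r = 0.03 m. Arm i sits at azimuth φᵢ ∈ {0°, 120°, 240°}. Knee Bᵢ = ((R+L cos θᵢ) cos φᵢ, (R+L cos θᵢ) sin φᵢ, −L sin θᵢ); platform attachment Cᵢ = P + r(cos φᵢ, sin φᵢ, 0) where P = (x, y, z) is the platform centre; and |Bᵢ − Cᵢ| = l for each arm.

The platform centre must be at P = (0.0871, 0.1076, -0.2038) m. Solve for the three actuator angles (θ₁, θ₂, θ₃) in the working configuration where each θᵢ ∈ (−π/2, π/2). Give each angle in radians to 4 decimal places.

θ₁ = -0.3495, θ₂ = 0.0881, θ₃ = 1.3963

φ1=0.0° → target in arm frame (0.0871, 0.1076)
  e−x'=0.0629;  (l²−L²−(e−x')²−y'²−z²)/2L = 0.1289
  √(A²+B²)=0.2133;  θ1 = -1.2714+0.9220 ≈ -0.3495
φ2=120.0° → target in arm frame (0.0496, -0.1292)
  A=0.1004, B=-0.2038, C=(l²−L²−A²−y'²−z²)/(2L)=0.0820
  θ2 = atan2(B,A) + arccos(C/0.2272) = 0.0881
rotate P by −φ3: (-0.1367, 0.0216, -0.2038)
  e−x'=0.2867;  (l²−L²−(e−x')²−y'²−z²)/2L = -0.1509
  γ=atan2(-0.2038,0.2867)=-0.6179;  ψ=arccos(-0.4290)=2.0142;  θ3=γ+ψ≈1.3963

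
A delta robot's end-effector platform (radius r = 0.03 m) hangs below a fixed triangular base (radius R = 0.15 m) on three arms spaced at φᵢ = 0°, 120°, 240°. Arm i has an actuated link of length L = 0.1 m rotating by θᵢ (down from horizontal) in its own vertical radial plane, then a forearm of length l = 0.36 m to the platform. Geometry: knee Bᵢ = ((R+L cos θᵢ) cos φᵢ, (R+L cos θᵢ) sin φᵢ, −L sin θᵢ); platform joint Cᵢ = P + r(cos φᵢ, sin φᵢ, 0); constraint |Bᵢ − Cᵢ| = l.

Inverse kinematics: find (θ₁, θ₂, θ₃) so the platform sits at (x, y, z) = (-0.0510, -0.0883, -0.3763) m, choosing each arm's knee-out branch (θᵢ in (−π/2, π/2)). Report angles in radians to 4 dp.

arm 1 (φ=0.0°): x'=-0.0510, y'=-0.0883
  A=0.1710, B=-0.3763, C=(l²−L²−A²−y'²−z²)/(2L)=-0.2952
  √(A²+B²)=0.4133;  θ1 = -1.1443+2.3663 ≈ 1.2220
φ2=120.0° → target in arm frame (-0.0510, 0.0883)
  A=0.1710, B=-0.3763, C=(l²−L²−A²−y'²−z²)/(2L)=-0.2952
  √(A²+B²)=0.4133;  θ2 = -1.1443+2.3662 ≈ 1.2218
rotate P by −φ3: (0.1020, 0.0000, -0.3763)
  A cos θ + B sin θ = C:  0.0180·cos θ + -0.3763·sin θ = -0.1116
  θ3 = atan2(B,A) + arccos(C/0.3767) = 0.3487

θ₁ = 1.2220, θ₂ = 1.2218, θ₃ = 0.3487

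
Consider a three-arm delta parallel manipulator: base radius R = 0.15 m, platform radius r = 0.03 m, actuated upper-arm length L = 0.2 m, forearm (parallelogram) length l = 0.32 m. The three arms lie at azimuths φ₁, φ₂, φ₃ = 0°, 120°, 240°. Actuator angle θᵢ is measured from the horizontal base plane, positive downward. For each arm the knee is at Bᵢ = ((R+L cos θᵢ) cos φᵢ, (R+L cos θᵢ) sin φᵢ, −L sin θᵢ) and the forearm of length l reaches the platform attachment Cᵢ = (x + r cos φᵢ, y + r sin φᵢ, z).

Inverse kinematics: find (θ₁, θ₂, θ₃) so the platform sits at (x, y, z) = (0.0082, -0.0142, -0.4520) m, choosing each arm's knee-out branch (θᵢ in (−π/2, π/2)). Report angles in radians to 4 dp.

arm 1 (φ=0.0°): x'=0.0082, y'=-0.0142
  A=0.1118, B=-0.4520, C=(l²−L²−A²−y'²−z²)/(2L)=-0.3865
  γ=atan2(-0.4520,0.1118)=-1.3283;  ψ=arccos(-0.8301)=2.5501;  θ1=γ+ψ≈1.2218
arm 2 (φ=120.0°): x'=-0.0164, y'=0.0000
  A cos θ + B sin θ = C:  0.1364·cos θ + -0.4520·sin θ = -0.4013
  √(A²+B²)=0.4721;  θ2 = -1.2777+2.5866 ≈ 1.3089
arm 3 (φ=240.0°): x'=0.0082, y'=0.0142
  A cos θ + B sin θ = C:  0.1118·cos θ + -0.4520·sin θ = -0.3865
  γ=atan2(-0.4520,0.1118)=-1.3283;  ψ=arccos(-0.8301)=2.5501;  θ3=γ+ψ≈1.2218

θ₁ = 1.2218, θ₂ = 1.3089, θ₃ = 1.2218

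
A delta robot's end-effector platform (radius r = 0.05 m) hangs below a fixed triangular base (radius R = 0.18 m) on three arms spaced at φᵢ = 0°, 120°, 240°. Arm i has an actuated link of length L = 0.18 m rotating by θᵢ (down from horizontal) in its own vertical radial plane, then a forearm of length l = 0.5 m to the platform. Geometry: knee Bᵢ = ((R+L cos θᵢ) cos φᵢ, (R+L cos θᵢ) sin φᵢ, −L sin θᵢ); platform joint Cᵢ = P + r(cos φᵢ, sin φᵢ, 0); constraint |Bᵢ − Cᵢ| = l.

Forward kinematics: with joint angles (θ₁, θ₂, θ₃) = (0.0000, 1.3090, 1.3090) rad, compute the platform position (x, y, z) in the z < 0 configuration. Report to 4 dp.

(0.2607, 0.0000, -0.4976)

arm 1 at φ=0.0°: (R−r)+L cos θ1 = 0.3100;  S1 = (0.3100, 0.0000, 0.0000)
S2 = (0.1766·cos120.0°, 0.1766·sin120.0°, -0.1739) = (-0.0883, 0.1529, -0.1739)
arm 3 at φ=240.0°: (R−r)+L cos θ3 = 0.1766;  S3 = (-0.0883, -0.1529, -0.1739)
eliminate P² terms by subtracting sphere 1 from 2 and 3
plane₁₂: -0.7966x+0.3059y+-0.3477z = -0.0347
det = 0.4873;  x = 0.0435+-0.4365z,  y = 0.0000+0.0000z
quadratic in z: (1.1906)z²+(0.2326)z+(-0.1790)=0, √Δ=0.9521 → z ∈ {-0.4976, 0.3022}; z = -0.4976 (taking z<0)
x = 0.2607, y = 0.0000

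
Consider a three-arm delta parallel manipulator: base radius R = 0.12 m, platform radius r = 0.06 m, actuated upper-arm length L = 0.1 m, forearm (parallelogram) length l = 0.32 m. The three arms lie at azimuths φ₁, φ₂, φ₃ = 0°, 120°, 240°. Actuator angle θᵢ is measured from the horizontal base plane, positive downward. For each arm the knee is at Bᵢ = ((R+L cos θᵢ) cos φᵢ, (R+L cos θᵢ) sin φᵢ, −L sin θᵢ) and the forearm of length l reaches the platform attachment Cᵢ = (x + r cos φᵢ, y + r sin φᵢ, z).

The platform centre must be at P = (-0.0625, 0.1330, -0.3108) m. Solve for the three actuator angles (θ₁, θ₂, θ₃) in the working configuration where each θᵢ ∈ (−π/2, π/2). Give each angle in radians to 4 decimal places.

arm 1 (φ=0.0°): x'=-0.0625, y'=0.1330
  A=0.1225, B=-0.3108, C=(l²−L²−A²−y'²−z²)/(2L)=-0.1845
  √(A²+B²)=0.3341;  θ1 = -1.1953+2.1557 ≈ 0.9604
rotate P by −φ2: (0.1464, -0.0124, -0.3108)
  A cos θ + B sin θ = C:  -0.0864·cos θ + -0.3108·sin θ = -0.0591
  γ=atan2(-0.3108,-0.0864)=-1.8420;  ψ=arccos(-0.1832)=1.7550;  θ2=γ+ψ≈-0.0870
arm 3 (φ=240.0°): x'=-0.0839, y'=-0.1206
  A=0.1439, B=-0.3108, C=(l²−L²−A²−y'²−z²)/(2L)=-0.1973
  γ=atan2(-0.3108,0.1439)=-1.1371;  ψ=arccos(-0.5761)=2.1847;  θ3=γ+ψ≈1.0476

θ₁ = 0.9604, θ₂ = -0.0870, θ₃ = 1.0476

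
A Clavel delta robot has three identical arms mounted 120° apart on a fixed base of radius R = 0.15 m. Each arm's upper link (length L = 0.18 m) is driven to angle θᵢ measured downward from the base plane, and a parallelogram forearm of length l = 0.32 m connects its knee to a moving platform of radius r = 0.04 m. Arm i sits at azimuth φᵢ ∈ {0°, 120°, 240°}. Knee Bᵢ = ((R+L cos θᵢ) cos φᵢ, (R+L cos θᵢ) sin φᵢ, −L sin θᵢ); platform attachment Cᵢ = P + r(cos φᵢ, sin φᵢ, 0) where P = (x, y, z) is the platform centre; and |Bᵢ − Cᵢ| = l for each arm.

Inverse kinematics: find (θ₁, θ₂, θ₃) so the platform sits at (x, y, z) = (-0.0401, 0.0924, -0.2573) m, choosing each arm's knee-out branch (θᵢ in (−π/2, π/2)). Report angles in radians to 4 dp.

arm 1 (φ=0.0°): x'=-0.0401, y'=0.0924
  A cos θ + B sin θ = C:  0.1501·cos θ + -0.2573·sin θ = -0.0758
  θ1 = atan2(B,A) + arccos(C/0.2979) = 0.7852
rotate P by −φ2: (0.1001, -0.0115, -0.2573)
  A cos θ + B sin θ = C:  0.0099·cos θ + -0.2573·sin θ = 0.0099
  θ2 = atan2(B,A) + arccos(C/0.2575) = 0.0001
rotate P by −φ3: (-0.0600, -0.0809, -0.2573)
  e−x'=0.1700;  (l²−L²−(e−x')²−y'²−z²)/2L = -0.0879
  √(A²+B²)=0.3084;  θ3 = -0.9870+1.8598 ≈ 0.8728

θ₁ = 0.7852, θ₂ = 0.0001, θ₃ = 0.8728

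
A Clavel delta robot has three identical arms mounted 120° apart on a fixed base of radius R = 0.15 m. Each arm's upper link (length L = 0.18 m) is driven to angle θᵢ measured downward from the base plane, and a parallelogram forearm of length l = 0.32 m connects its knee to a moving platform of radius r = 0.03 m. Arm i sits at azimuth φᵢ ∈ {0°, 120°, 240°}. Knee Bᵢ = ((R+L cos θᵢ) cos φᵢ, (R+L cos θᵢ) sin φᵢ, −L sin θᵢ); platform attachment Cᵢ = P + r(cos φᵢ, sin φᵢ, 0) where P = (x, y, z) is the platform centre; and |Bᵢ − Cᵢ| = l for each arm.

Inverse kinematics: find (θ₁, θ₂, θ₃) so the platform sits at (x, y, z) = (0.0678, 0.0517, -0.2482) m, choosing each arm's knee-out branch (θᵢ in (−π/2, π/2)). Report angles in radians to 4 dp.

θ₁ = 0.1744, θ₂ = 0.5237, θ₃ = 0.9598

rotate P by −φ1: (0.0678, 0.0517, -0.2482)
  e−x'=0.0522;  (l²−L²−(e−x')²−y'²−z²)/2L = 0.0083
  √(A²+B²)=0.2536;  θ1 = -1.3635+1.5379 ≈ 0.1744
rotate P by −φ2: (0.0109, -0.0846, -0.2482)
  A cos θ + B sin θ = C:  0.1091·cos θ + -0.2482·sin θ = -0.0296
  γ=atan2(-0.2482,0.1091)=-1.1566;  ψ=arccos(-0.1092)=1.6803;  θ2=γ+ψ≈0.5237
arm 3 (φ=240.0°): x'=-0.0787, y'=0.0329
  A cos θ + B sin θ = C:  0.1987·cos θ + -0.2482·sin θ = -0.0893
  θ3 = atan2(B,A) + arccos(C/0.3179) = 0.9598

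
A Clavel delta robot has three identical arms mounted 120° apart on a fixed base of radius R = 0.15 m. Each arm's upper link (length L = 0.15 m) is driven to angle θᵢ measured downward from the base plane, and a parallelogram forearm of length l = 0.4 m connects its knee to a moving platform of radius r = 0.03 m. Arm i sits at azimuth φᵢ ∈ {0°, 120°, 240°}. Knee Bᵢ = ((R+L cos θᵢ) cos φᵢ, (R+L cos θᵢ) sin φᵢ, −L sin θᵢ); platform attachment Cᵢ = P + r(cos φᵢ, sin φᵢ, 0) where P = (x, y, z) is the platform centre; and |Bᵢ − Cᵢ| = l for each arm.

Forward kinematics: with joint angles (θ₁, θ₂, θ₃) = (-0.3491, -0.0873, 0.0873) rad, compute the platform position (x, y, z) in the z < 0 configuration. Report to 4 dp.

S1 = (0.2610·cos0.0°, 0.2610·sin0.0°, 0.0513) = (0.2610, 0.0000, 0.0513)
S2 = (0.2694·cos120.0°, 0.2694·sin120.0°, 0.0131) = (-0.1347, 0.2333, 0.0131)
φ3=240.0°: virtual centre (-0.1347, -0.2333, -0.0131), radius l
|S₂|²−|S₁|² = 0.0020;  |S₃|²−|S₁|² = 0.0020
linear system: -0.7913x+0.4667y = 0.0020−-0.0765z; -0.7913x+-0.4667y = 0.0020−-0.1288z
Cramer: x(z) = -0.0026-0.1297z;  y(z) = 0.0000-0.0561z
sphere 1 gives Az²+Bz+C=0 with A=1.0200, B=-0.0343, C=-0.0879;  B²−4AC=0.3599;  roots -0.2773, 0.3109;  negative root z = -0.2773
x = 0.0334, y = 0.0155

(0.0334, 0.0155, -0.2773)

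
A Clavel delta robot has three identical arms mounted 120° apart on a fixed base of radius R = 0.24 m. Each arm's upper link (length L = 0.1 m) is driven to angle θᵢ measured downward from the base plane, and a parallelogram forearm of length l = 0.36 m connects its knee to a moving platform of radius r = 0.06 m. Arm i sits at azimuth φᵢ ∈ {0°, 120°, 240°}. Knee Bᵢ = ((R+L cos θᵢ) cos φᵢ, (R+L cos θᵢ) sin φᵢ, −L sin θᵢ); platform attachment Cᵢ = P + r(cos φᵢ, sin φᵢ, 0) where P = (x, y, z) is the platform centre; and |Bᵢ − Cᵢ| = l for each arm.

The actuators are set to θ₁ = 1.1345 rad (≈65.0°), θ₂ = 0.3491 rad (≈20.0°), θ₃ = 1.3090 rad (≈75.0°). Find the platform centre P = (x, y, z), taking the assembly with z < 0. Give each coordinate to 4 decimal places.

(-0.0275, 0.0780, -0.3379)

S1 = (0.2223·cos0.0°, 0.2223·sin0.0°, -0.0906) = (0.2223, 0.0000, -0.0906)
S2 = (0.2740·cos120.0°, 0.2740·sin120.0°, -0.0342) = (-0.1370, 0.2373, -0.0342)
arm 3 at φ=240.0°: (R−r)+L cos θ3 = 0.2059;  S3 = (-0.1029, -0.1783, -0.0966)
eliminate P² terms by subtracting sphere 1 from 2 and 3
linear system: -0.7185x+0.4745y = 0.0186−0.1129z; -0.6504x+-0.3566y = -0.0059−-0.0119z
det = 0.5648;  x = -0.0068+0.0612z,  y = 0.0289+-0.1451z
into |P−S₁|² = l²: 1.0248z² + 0.1448z + -0.0681 = 0;  Δ = 0.3001;  z = -0.3379 or 0.1966 → z<0 root = -0.3379
x = -0.0275, y = 0.0780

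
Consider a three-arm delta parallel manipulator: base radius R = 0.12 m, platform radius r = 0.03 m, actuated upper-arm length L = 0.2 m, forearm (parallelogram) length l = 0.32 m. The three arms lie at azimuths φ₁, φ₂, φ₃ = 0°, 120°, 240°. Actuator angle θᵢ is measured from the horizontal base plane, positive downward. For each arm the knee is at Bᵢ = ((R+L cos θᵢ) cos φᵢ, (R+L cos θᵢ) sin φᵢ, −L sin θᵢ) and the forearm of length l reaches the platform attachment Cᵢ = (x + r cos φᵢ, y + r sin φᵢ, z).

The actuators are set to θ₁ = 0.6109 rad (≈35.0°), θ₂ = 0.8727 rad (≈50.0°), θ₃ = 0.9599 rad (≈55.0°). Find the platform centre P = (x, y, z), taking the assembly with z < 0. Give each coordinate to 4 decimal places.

(0.0553, 0.0150, -0.3652)

S1 = (0.2538·cos0.0°, 0.2538·sin0.0°, -0.1147) = (0.2538, 0.0000, -0.1147)
arm 2 at φ=120.0°: ρ2 = 0.2186;  S2 = (-0.1093, 0.1893, -0.1532)
φ3=240.0°: virtual centre (-0.1024, -0.1773, -0.1638), radius l
subtract pairs → two planes through P
linear system: -0.7262x+0.3785y = -0.0063−-0.0770z; -0.7124x+-0.3546y = -0.0088−-0.0982z
Cramer: x(z) = 0.0106-0.1223z;  y(z) = 0.0036-0.0313z
sphere 1 gives Az²+Bz+C=0 with A=1.0159, B=0.2887, C=-0.0301;  B²−4AC=0.2056;  roots -0.3652, 0.0811;  negative root z = -0.3652
x = 0.0553, y = 0.0150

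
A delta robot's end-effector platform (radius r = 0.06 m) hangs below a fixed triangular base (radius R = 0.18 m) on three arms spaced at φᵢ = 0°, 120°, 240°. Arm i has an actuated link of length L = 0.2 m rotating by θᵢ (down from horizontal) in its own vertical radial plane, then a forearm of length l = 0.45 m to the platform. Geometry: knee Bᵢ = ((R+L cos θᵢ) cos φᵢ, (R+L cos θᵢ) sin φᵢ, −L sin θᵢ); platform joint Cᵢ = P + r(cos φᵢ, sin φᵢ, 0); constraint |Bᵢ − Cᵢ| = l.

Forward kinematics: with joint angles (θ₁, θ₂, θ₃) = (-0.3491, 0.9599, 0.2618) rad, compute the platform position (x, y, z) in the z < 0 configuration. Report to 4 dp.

arm 1 at φ=0.0°: ρ1 = 0.3079;  centre 1 = (0.3079, 0.0000, 0.0684)
centre 2 = (0.2347·cos120.0°, 0.2347·sin120.0°, -0.1638) = (-0.1174, 0.2033, -0.1638)
centre 3 = (0.3132·cos240.0°, 0.3132·sin240.0°, -0.0518) = (-0.1566, -0.2712, -0.0518)
|centre ₂|²−|centre ₁|² = -0.0176;  |centre ₃|²−|centre ₁|² = 0.0013
linear system: -0.8506x+0.4065y = -0.0176−-0.4645z; -0.9291x+-0.5425y = 0.0013−-0.2403z
Cramer: x(z) = 0.0107-0.4167z;  y(z) = -0.0207+0.2706z
into |P−centre ₁|² = l²: 1.2469z² + 0.0996z + -0.1091 = 0;  Δ = 0.5539;  z = -0.3384 or 0.2585 → z<0 root = -0.3384
x = 0.1518, y = -0.1123

(0.1518, -0.1123, -0.3384)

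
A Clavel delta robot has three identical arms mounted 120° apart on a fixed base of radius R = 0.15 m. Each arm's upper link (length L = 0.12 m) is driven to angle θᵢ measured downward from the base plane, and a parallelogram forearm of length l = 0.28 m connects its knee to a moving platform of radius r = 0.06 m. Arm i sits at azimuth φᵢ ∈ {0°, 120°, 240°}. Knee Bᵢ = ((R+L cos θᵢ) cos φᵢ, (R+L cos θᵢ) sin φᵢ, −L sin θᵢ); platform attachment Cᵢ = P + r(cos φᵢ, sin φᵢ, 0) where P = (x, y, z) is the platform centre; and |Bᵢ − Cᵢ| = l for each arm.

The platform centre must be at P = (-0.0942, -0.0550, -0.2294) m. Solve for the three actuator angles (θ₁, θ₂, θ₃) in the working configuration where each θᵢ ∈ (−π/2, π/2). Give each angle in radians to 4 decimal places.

rotate P by −φ1: (-0.0942, -0.0550, -0.2294)
  e−x'=0.1842;  (l²−L²−(e−x')²−y'²−z²)/2L = -0.1066
  γ=atan2(-0.2294,0.1842)=-0.8943;  ψ=arccos(-0.3623)=1.9415;  θ1=γ+ψ≈1.0472
arm 2 (φ=120.0°): x'=-0.0005, y'=0.1091
  A=0.0905, B=-0.2294, C=(l²−L²−A²−y'²−z²)/(2L)=-0.0363
  γ=atan2(-0.2294,0.0905)=-1.1949;  ψ=arccos(-0.1473)=1.7186;  θ2=γ+ψ≈0.5237
arm 3 (φ=240.0°): x'=0.0947, y'=-0.0541
  A=-0.0047, B=-0.2294, C=(l²−L²−A²−y'²−z²)/(2L)=0.0351
  √(A²+B²)=0.2294;  θ3 = -1.5914+1.4171 ≈ -0.1743

θ₁ = 1.0472, θ₂ = 0.5237, θ₃ = -0.1743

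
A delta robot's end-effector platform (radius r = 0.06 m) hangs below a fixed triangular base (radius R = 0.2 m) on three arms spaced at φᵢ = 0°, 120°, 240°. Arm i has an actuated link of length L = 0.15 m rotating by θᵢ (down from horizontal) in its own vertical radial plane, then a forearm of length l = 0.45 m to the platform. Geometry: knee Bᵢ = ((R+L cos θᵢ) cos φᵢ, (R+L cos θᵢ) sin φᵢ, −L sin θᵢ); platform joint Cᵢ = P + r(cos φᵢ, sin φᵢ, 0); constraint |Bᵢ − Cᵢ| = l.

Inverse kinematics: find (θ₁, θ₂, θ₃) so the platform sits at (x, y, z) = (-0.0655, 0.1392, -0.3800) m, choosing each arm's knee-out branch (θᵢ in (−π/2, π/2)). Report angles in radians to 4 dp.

θ₁ = 0.6978, θ₂ = -0.3492, θ₃ = 0.7851

rotate P by −φ1: (-0.0655, 0.1392, -0.3800)
  A=0.2055, B=-0.3800, C=(l²−L²−A²−y'²−z²)/(2L)=-0.0867
  √(A²+B²)=0.4320;  θ1 = -1.0751+1.7728 ≈ 0.6978
rotate P by −φ2: (0.1533, -0.0129, -0.3800)
  e−x'=-0.0133;  (l²−L²−(e−x')²−y'²−z²)/2L = 0.1175
  γ=atan2(-0.3800,-0.0133)=-1.6058;  ψ=arccos(0.3091)=1.2566;  θ2=γ+ψ≈-0.3492
φ3=240.0° → target in arm frame (-0.0878, -0.1263)
  e−x'=0.2278;  (l²−L²−(e−x')²−y'²−z²)/2L = -0.1075
  θ3 = atan2(B,A) + arccos(C/0.4430) = 0.7851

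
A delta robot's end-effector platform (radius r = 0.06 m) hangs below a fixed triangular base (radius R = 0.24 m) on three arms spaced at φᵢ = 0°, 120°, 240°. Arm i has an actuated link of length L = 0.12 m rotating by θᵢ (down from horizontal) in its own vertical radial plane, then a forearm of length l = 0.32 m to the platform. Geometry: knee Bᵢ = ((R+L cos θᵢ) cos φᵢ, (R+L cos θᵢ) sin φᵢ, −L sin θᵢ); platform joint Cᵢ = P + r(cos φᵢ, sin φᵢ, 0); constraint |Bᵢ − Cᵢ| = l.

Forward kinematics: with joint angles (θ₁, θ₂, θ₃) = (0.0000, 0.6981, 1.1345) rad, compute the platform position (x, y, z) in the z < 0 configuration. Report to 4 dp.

(0.0700, 0.0363, -0.2196)

φ1=0.0°: virtual centre (0.3000, 0.0000, 0.0000), radius l
φ2=120.0°: virtual centre (-0.1360, 0.2355, -0.0771), radius l
φ3=240.0°: virtual centre (-0.1154, -0.1998, -0.1088), radius l
subtract pairs → two planes through P
plane₁₂: -0.8719x+0.4710y+-0.1543z = -0.0101
det = 0.7397;  x = 0.0213+-0.2218z,  y = 0.0181+-0.0832z
quadratic in z: (1.0561)z²+(0.1206)z+(-0.0244)=0, √Δ=0.3431 → z ∈ {-0.2196, 0.1053}; z = -0.2196 (taking z<0)
x = 0.0700, y = 0.0363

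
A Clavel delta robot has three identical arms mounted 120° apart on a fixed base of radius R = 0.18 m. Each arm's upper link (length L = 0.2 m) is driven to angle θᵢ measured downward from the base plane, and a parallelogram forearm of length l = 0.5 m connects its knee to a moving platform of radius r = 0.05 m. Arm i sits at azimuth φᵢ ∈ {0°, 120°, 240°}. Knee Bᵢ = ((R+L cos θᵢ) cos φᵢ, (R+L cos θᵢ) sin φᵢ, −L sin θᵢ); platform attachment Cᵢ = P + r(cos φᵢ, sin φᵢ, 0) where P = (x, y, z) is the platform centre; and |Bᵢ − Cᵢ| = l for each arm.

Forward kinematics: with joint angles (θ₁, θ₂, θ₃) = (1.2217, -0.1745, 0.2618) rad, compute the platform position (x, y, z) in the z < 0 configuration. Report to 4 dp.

arm 1 at φ=0.0°: e+L cos θ1 = 0.1984;  centre 1 = (0.1984, 0.0000, -0.1879)
φ2=120.0°: virtual centre (-0.1635, 0.2832, 0.0347), radius l
φ3=240.0°: virtual centre (-0.1616, -0.2799, -0.0518), radius l
eliminate P² terms by subtracting sphere 1 from 2 and 3
[-0.7238 0.5663 0.4453]·P = 0.0334;  [-0.7200 -0.5598 0.2723]·P = 0.0324
Cramer: x(z) = -0.0456+0.4964z;  y(z) = 0.0007-0.1519z
quadratic in z: (1.2695)z²+(0.1334)z+(-0.1551)=0, √Δ=0.8975 → z ∈ {-0.4060, 0.3010}; z = -0.4060 (taking z<0)
x = -0.2472, y = 0.0624

(-0.2472, 0.0624, -0.4060)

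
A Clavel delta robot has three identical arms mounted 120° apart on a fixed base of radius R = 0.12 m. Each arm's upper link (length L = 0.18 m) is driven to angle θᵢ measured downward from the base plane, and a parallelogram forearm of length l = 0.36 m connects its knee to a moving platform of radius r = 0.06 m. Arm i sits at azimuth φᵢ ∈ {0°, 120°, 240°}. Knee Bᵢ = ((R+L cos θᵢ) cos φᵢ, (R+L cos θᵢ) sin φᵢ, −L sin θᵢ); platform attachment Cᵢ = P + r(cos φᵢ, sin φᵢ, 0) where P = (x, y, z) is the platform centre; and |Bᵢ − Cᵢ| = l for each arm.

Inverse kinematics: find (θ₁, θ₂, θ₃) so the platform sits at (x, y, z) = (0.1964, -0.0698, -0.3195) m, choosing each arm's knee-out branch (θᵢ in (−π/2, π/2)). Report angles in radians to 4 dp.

arm 1 (φ=0.0°): x'=0.1964, y'=-0.0698
  A cos θ + B sin θ = C:  -0.1364·cos θ + -0.3195·sin θ = -0.0788
  √(A²+B²)=0.3474;  θ1 = -1.9743+1.7995 ≈ -0.1748
φ2=120.0° → target in arm frame (-0.1586, -0.1352)
  A cos θ + B sin θ = C:  0.2186·cos θ + -0.3195·sin θ = -0.1971
  γ=atan2(-0.3195,0.2186)=-0.9707;  ψ=arccos(-0.5092)=2.1050;  θ2=γ+ψ≈1.1343
φ3=240.0° → target in arm frame (-0.0378, 0.2050)
  A=0.0978, B=-0.3195, C=(l²−L²−A²−y'²−z²)/(2L)=-0.1568
  √(A²+B²)=0.3341;  θ3 = -1.2739+2.0594 ≈ 0.7855

θ₁ = -0.1748, θ₂ = 1.1343, θ₃ = 0.7855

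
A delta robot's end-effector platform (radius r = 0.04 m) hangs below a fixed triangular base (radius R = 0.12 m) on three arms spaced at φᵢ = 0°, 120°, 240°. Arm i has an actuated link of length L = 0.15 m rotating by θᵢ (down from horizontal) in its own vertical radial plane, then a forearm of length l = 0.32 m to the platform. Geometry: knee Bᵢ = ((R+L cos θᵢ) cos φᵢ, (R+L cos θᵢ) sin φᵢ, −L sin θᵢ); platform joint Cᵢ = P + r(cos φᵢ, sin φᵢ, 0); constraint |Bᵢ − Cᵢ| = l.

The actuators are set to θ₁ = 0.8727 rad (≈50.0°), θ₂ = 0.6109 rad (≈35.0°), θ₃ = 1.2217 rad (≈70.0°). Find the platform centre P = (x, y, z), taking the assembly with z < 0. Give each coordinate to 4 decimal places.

(0.0118, 0.0921, -0.3734)

arm 1 at φ=0.0°: e+L cos θ1 = 0.1764;  O1 = (0.1764, 0.0000, -0.1149)
arm 2 at φ=120.0°: e+L cos θ2 = 0.2029;  O2 = (-0.1014, 0.1757, -0.0860)
O3 = (0.1313·cos240.0°, 0.1313·sin240.0°, -0.1410) = (-0.0657, -0.1137, -0.1410)
eliminate P² terms by subtracting sphere 1 from 2 and 3
linear system: -0.5557x+0.3514y = 0.0042−0.0577z; -0.4841x+-0.2274y = -0.0072−-0.0521z
det = 0.2965;  x = 0.0053+-0.0174z,  y = 0.0204+-0.1919z
quadratic in z: (1.0371)z²+(0.2279)z+(-0.0595)=0, √Δ=0.5466 → z ∈ {-0.3734, 0.1536}; z = -0.3734 (taking z<0)
x = 0.0118, y = 0.0921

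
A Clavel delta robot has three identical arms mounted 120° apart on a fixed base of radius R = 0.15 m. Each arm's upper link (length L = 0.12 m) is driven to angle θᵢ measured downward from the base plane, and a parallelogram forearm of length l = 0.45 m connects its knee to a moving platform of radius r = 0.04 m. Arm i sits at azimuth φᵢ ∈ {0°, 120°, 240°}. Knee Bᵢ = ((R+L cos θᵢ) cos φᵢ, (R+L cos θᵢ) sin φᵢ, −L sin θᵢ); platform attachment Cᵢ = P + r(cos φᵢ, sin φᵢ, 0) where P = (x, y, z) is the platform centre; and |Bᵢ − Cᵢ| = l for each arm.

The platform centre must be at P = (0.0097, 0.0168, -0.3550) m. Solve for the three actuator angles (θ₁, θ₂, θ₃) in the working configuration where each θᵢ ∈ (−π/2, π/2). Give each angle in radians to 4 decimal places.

θ₁ = -0.3487, θ₂ = -0.3487, θ₃ = -0.1739

φ1=0.0° → target in arm frame (0.0097, 0.0168)
  A cos θ + B sin θ = C:  0.1003·cos θ + -0.3550·sin θ = 0.2156
  θ1 = atan2(B,A) + arccos(C/0.3689) = -0.3487
rotate P by −φ2: (0.0097, -0.0168, -0.3550)
  A=0.1003, B=-0.3550, C=(l²−L²−A²−y'²−z²)/(2L)=0.2156
  γ=atan2(-0.3550,0.1003)=-1.2954;  ψ=arccos(0.5843)=0.9468;  θ2=γ+ψ≈-0.3487
rotate P by −φ3: (-0.0194, 0.0000, -0.3550)
  A cos θ + B sin θ = C:  0.1294·cos θ + -0.3550·sin θ = 0.1889
  √(A²+B²)=0.3778;  θ3 = -1.2213+1.0473 ≈ -0.1739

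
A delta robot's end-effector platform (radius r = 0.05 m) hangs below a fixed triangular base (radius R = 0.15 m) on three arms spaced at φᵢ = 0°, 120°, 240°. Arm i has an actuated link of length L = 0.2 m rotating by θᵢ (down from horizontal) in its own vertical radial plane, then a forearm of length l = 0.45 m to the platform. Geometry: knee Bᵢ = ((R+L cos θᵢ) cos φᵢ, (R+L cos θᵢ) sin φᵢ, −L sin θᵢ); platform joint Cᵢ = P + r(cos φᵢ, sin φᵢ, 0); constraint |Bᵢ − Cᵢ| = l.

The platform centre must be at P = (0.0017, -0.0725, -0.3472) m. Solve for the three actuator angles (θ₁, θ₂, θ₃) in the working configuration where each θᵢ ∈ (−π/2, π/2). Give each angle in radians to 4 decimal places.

φ1=0.0° → target in arm frame (0.0017, -0.0725)
  e−x'=0.0983;  (l²−L²−(e−x')²−y'²−z²)/2L = 0.0676
  θ1 = atan2(B,A) + arccos(C/0.3608) = 0.0875
φ2=120.0° → target in arm frame (-0.0636, 0.0348)
  A=0.1636, B=-0.3472, C=(l²−L²−A²−y'²−z²)/(2L)=0.0349
  γ=atan2(-0.3472,0.1636)=-1.1304;  ψ=arccos(0.0910)=1.4797;  θ2=γ+ψ≈0.3493
arm 3 (φ=240.0°): x'=0.0619, y'=0.0377
  e−x'=0.0381;  (l²−L²−(e−x')²−y'²−z²)/2L = 0.0977
  γ=atan2(-0.3472,0.0381)=-1.4616;  ψ=arccos(0.2797)=1.2873;  θ3=γ+ψ≈-0.1743

θ₁ = 0.0875, θ₂ = 0.3493, θ₃ = -0.1743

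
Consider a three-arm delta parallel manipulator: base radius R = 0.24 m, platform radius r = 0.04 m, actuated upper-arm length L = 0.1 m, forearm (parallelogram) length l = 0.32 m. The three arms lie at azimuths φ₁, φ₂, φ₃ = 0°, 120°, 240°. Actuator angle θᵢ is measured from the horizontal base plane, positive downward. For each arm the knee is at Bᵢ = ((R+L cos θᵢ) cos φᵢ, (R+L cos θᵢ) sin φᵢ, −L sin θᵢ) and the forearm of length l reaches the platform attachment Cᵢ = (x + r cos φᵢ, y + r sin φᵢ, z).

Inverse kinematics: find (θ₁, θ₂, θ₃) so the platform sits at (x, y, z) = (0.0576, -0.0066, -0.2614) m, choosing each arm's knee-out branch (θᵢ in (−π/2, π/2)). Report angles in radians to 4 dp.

φ1=0.0° → target in arm frame (0.0576, -0.0066)
  A=0.1424, B=-0.2614, C=(l²−L²−A²−y'²−z²)/(2L)=0.0187
  √(A²+B²)=0.2977;  θ1 = -1.0720+1.5078 ≈ 0.4358
arm 2 (φ=120.0°): x'=-0.0345, y'=-0.0466
  A cos θ + B sin θ = C:  0.2345·cos θ + -0.2614·sin θ = -0.1655
  γ=atan2(-0.2614,0.2345)=-0.8396;  ψ=arccos(-0.4712)=2.0615;  θ2=γ+ψ≈1.2219
arm 3 (φ=240.0°): x'=-0.0231, y'=0.0532
  A cos θ + B sin θ = C:  0.2231·cos θ + -0.2614·sin θ = -0.1426
  γ=atan2(-0.2614,0.2231)=-0.8643;  ψ=arccos(-0.4150)=1.9988;  θ3=γ+ψ≈1.1344

θ₁ = 0.4358, θ₂ = 1.2219, θ₃ = 1.1344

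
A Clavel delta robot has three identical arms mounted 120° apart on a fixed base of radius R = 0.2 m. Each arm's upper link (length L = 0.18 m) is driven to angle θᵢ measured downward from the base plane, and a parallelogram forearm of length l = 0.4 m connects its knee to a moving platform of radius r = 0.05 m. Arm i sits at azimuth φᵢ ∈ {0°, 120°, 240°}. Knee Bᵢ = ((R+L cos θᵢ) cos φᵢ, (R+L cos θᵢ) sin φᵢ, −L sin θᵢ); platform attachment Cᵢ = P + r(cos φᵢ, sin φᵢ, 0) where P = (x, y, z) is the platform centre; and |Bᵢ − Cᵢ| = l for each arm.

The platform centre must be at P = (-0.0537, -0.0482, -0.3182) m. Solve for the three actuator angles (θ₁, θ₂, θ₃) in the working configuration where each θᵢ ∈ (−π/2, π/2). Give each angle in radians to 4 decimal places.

θ₁ = 0.6982, θ₂ = 0.5233, θ₃ = 0.0872

arm 1 (φ=0.0°): x'=-0.0537, y'=-0.0482
  A cos θ + B sin θ = C:  0.2037·cos θ + -0.3182·sin θ = -0.0485
  θ1 = atan2(B,A) + arccos(C/0.3778) = 0.6982
φ2=120.0° → target in arm frame (-0.0149, 0.0706)
  A cos θ + B sin θ = C:  0.1649·cos θ + -0.3182·sin θ = -0.0162
  γ=atan2(-0.3182,0.1649)=-1.0927;  ψ=arccos(-0.0452)=1.6160;  θ2=γ+ψ≈0.5233
rotate P by −φ3: (0.0686, -0.0224, -0.3182)
  A cos θ + B sin θ = C:  0.0814·cos θ + -0.3182·sin θ = 0.0534
  √(A²+B²)=0.3284;  θ3 = -1.3203+1.4075 ≈ 0.0872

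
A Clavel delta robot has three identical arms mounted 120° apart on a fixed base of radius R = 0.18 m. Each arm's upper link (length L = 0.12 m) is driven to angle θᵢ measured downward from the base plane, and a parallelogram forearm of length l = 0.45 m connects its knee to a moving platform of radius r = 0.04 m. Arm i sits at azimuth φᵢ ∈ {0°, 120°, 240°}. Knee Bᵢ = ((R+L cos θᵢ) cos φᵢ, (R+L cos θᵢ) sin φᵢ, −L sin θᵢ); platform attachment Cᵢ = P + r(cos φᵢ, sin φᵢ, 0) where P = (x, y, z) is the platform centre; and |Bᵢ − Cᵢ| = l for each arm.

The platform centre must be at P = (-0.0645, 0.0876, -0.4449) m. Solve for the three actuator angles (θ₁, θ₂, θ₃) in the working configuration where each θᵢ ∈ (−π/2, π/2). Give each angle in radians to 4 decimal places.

φ1=0.0° → target in arm frame (-0.0645, 0.0876)
  A=0.2045, B=-0.4449, C=(l²−L²−A²−y'²−z²)/(2L)=-0.2472
  √(A²+B²)=0.4896;  θ1 = -1.1399+2.1000 ≈ 0.9601
rotate P by −φ2: (0.1081, 0.0121, -0.4449)
  A cos θ + B sin θ = C:  0.0319·cos θ + -0.4449·sin θ = -0.0458
  √(A²+B²)=0.4460;  θ2 = -1.4992+1.6737 ≈ 0.1745
φ3=240.0° → target in arm frame (-0.0436, -0.0997)
  e−x'=0.1836;  (l²−L²−(e−x')²−y'²−z²)/2L = -0.2228
  γ=atan2(-0.4449,0.1836)=-1.1794;  ψ=arccos(-0.4630)=2.0522;  θ3=γ+ψ≈0.8728

θ₁ = 0.9601, θ₂ = 0.1745, θ₃ = 0.8728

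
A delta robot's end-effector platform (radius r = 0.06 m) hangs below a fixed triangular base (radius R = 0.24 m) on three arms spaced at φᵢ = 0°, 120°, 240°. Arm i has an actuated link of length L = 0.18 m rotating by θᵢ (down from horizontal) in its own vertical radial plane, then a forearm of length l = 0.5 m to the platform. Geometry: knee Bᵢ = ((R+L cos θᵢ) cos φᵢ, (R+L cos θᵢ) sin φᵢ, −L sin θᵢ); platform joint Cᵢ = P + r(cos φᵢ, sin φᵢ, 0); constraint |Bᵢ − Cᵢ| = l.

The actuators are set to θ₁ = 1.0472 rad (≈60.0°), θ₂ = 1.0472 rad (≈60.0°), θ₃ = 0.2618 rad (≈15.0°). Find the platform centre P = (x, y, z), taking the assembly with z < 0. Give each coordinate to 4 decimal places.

(-0.0713, -0.1235, -0.4998)

φ1=0.0°: virtual centre (0.2700, 0.0000, -0.1559), radius l
centre 2 = (0.2700·cos120.0°, 0.2700·sin120.0°, -0.1559) = (-0.1350, 0.2338, -0.1559)
centre 3 = (0.3539·cos240.0°, 0.3539·sin240.0°, -0.0466) = (-0.1769, -0.3065, -0.0466)
subtract pairs → two planes through P
plane₁₂: -0.8100x+0.4677y+0.0000z = 0.0000
Cramer: x(z) = -0.0154+0.1118z;  y(z) = -0.0267+0.1936z
quadratic in z: (1.0500)z²+(0.2376)z+(-0.1435)=0, √Δ=0.8119 → z ∈ {-0.4998, 0.2735}; z = -0.4998 (taking z<0)
x = -0.0713, y = -0.1235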